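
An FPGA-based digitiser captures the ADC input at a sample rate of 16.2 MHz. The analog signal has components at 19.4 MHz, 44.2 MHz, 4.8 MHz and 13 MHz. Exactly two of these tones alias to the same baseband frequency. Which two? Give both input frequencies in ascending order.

13 MHz, 19.4 MHz

fs/2 = 8.1 MHz.
19.4 MHz mod fs = 3.2 MHz.
3.2 MHz ≤ fs/2 = 8.1 MHz, appears at 3.2 MHz.
44.2 MHz mod fs = 11.8 MHz.
11.8 MHz > fs/2 = 8.1 MHz, folds to fs − 11.8 MHz = 4.4 MHz.
4.8 MHz ≤ fs/2 = 8.1 MHz, passes unchanged.
13 MHz > fs/2 = 8.1 MHz, folds to fs − 13 MHz = 3.2 MHz.
13 MHz and 19.4 MHz both map to 3.2 MHz.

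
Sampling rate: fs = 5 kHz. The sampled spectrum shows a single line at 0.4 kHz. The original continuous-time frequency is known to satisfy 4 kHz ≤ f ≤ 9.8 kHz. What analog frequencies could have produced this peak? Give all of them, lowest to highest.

4.6 kHz, 5.4 kHz, 9.6 kHz

Frequencies that alias to 0.4 kHz are k·fs ± 0.4 kHz for integer k ≥ 0.
k=0: 0.4 kHz.
k=1: 4.6 kHz, 5.4 kHz.
k=2: 9.6 kHz, 10.4 kHz.
k=3: 14.6 kHz, 15.4 kHz.
Within [4 kHz, 9.8 kHz]: 4.6 kHz, 5.4 kHz, 9.6 kHz.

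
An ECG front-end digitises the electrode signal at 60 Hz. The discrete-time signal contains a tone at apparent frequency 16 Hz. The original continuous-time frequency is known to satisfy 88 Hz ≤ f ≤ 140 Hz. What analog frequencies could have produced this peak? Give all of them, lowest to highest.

Frequencies that alias to 16 Hz are k·fs ± 16 Hz for integer k ≥ 0.
k=0: 16 Hz.
k=1: 44 Hz, 76 Hz.
k=2: 104 Hz, 136 Hz.
k=3: 164 Hz, 196 Hz.
Within [88 Hz, 140 Hz]: 104 Hz, 136 Hz.

104 Hz, 136 Hz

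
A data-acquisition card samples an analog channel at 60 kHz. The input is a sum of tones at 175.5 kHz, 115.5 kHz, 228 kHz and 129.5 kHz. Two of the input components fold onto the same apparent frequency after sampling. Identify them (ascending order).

115.5 kHz, 175.5 kHz

fs/2 = 30 kHz.
175.5 kHz mod fs = 55.5 kHz.
55.5 kHz > fs/2 = 30 kHz, folds to fs − 55.5 kHz = 4.5 kHz.
115.5 kHz mod fs = 55.5 kHz.
55.5 kHz > fs/2 = 30 kHz, folds to fs − 55.5 kHz = 4.5 kHz.
228 kHz mod fs = 48 kHz.
48 kHz > fs/2 = 30 kHz, folds to fs − 48 kHz = 12 kHz.
129.5 kHz mod fs = 9.5 kHz.
9.5 kHz ≤ fs/2 = 30 kHz, appears at 9.5 kHz.
115.5 kHz and 175.5 kHz both map to 4.5 kHz.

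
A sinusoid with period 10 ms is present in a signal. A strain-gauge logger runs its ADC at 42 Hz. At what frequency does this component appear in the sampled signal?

T = 10 ms → f = 1/T = 100 Hz.
100 Hz mod fs = 16 Hz.
16 Hz ≤ fs/2 = 21 Hz, appears at 16 Hz.

16 Hz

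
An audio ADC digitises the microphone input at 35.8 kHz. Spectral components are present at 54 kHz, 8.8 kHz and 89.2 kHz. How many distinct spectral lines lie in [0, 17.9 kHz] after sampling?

2

fs/2 = 17.9 kHz.
54 kHz mod fs = 18.2 kHz.
18.2 kHz > fs/2 = 17.9 kHz, folds to fs − 18.2 kHz = 17.6 kHz.
8.8 kHz ≤ fs/2 = 17.9 kHz, passes unchanged.
89.2 kHz mod fs = 17.6 kHz.
17.6 kHz ≤ fs/2 = 17.9 kHz, appears at 17.6 kHz.
Distinct values: {8.8 kHz, 17.6 kHz} → 2.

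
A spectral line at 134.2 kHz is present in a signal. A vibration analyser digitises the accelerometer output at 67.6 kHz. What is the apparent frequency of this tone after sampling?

1 kHz

134.2 kHz mod fs = 66.6 kHz.
66.6 kHz > fs/2 = 33.8 kHz, folds to fs − 66.6 kHz = 1 kHz.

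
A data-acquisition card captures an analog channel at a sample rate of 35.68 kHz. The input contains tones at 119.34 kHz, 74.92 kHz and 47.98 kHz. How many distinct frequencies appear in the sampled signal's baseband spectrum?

2

fs/2 = 17.84 kHz.
119.34 kHz mod fs = 12.3 kHz.
12.3 kHz ≤ fs/2 = 17.84 kHz, appears at 12.3 kHz.
74.92 kHz mod fs = 3.56 kHz.
3.56 kHz ≤ fs/2 = 17.84 kHz, appears at 3.56 kHz.
47.98 kHz mod fs = 12.3 kHz.
12.3 kHz ≤ fs/2 = 17.84 kHz, appears at 12.3 kHz.
Distinct values: {3.56 kHz, 12.3 kHz} → 2.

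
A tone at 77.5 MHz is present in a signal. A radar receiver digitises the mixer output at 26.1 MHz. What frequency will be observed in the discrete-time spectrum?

0.8 MHz

77.5 MHz mod fs = 25.3 MHz.
25.3 MHz > fs/2 = 13.05 MHz, folds to fs − 25.3 MHz = 0.8 MHz.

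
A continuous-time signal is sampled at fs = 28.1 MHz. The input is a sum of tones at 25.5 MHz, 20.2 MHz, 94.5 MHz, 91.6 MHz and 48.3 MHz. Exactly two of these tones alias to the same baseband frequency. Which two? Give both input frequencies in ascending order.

fs/2 = 14.05 MHz.
25.5 MHz > fs/2 = 14.05 MHz, folds to fs − 25.5 MHz = 2.6 MHz.
20.2 MHz > fs/2 = 14.05 MHz, folds to fs − 20.2 MHz = 7.9 MHz.
94.5 MHz mod fs = 10.2 MHz.
10.2 MHz ≤ fs/2 = 14.05 MHz, appears at 10.2 MHz.
91.6 MHz mod fs = 7.3 MHz.
7.3 MHz ≤ fs/2 = 14.05 MHz, appears at 7.3 MHz.
48.3 MHz mod fs = 20.2 MHz.
20.2 MHz > fs/2 = 14.05 MHz, folds to fs − 20.2 MHz = 7.9 MHz.
20.2 MHz and 48.3 MHz both map to 7.9 MHz.

20.2 MHz, 48.3 MHz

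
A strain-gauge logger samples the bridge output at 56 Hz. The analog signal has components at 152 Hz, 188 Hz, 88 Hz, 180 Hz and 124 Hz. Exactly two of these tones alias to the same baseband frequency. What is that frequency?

fs/2 = 28 Hz.
152 Hz mod fs = 40 Hz.
40 Hz > fs/2 = 28 Hz, folds to fs − 40 Hz = 16 Hz.
188 Hz mod fs = 20 Hz.
20 Hz ≤ fs/2 = 28 Hz, appears at 20 Hz.
88 Hz mod fs = 32 Hz.
32 Hz > fs/2 = 28 Hz, folds to fs − 32 Hz = 24 Hz.
180 Hz mod fs = 12 Hz.
12 Hz ≤ fs/2 = 28 Hz, appears at 12 Hz.
124 Hz mod fs = 12 Hz.
12 Hz ≤ fs/2 = 28 Hz, appears at 12 Hz.
124 Hz and 180 Hz both map to 12 Hz.

12 Hz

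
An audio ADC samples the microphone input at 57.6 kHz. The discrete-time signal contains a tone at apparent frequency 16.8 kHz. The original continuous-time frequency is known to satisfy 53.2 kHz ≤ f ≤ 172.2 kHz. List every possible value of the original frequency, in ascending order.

74.4 kHz, 98.4 kHz, 132 kHz, 156 kHz

Frequencies that alias to 16.8 kHz are k·fs ± 16.8 kHz for integer k ≥ 0.
k=0: 16.8 kHz.
k=1: 40.8 kHz, 74.4 kHz.
k=2: 98.4 kHz, 132 kHz.
k=3: 156 kHz, 189.6 kHz.
k=4: 213.6 kHz, 247.2 kHz.
Within [53.2 kHz, 172.2 kHz]: 74.4 kHz, 98.4 kHz, 132 kHz, 156 kHz.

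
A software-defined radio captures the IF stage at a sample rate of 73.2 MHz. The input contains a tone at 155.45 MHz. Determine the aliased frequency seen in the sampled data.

155.45 MHz mod fs = 9.05 MHz.
9.05 MHz ≤ fs/2 = 36.6 MHz, appears at 9.05 MHz.

9.05 MHz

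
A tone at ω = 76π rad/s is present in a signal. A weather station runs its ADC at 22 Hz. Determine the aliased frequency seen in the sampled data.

6 Hz

ω = 76π rad/s → f = ω/(2π) = 38 Hz.
38 Hz mod fs = 16 Hz.
16 Hz > fs/2 = 11 Hz, folds to fs − 16 Hz = 6 Hz.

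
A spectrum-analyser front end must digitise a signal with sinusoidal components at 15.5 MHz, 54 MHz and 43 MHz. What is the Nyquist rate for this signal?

Highest-frequency component: 54 MHz.
Nyquist rate = 2 × 54 MHz = 108 MHz.

108 MHz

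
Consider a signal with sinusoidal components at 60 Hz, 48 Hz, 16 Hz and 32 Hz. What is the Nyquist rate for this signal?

Highest-frequency component: 60 Hz.
Nyquist rate = 2 × 60 Hz = 120 Hz.

120 Hz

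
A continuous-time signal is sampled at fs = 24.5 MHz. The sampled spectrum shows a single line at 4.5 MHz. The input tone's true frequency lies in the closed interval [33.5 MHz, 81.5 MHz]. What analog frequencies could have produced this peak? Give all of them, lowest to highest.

44.5 MHz, 53.5 MHz, 69 MHz, 78 MHz

Frequencies that alias to 4.5 MHz are k·fs ± 4.5 MHz for integer k ≥ 0.
k=0: 4.5 MHz.
k=1: 20 MHz, 29 MHz.
k=2: 44.5 MHz, 53.5 MHz.
k=3: 69 MHz, 78 MHz.
k=4: 93.5 MHz, 102.5 MHz.
Within [33.5 MHz, 81.5 MHz]: 44.5 MHz, 53.5 MHz, 69 MHz, 78 MHz.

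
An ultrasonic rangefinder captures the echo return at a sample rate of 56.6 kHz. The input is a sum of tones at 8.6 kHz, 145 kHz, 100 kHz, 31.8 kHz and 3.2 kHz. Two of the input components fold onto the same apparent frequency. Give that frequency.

24.8 kHz

fs/2 = 28.3 kHz.
8.6 kHz ≤ fs/2 = 28.3 kHz, passes unchanged.
145 kHz mod fs = 31.8 kHz.
31.8 kHz > fs/2 = 28.3 kHz, folds to fs − 31.8 kHz = 24.8 kHz.
100 kHz mod fs = 43.4 kHz.
43.4 kHz > fs/2 = 28.3 kHz, folds to fs − 43.4 kHz = 13.2 kHz.
31.8 kHz > fs/2 = 28.3 kHz, folds to fs − 31.8 kHz = 24.8 kHz.
3.2 kHz ≤ fs/2 = 28.3 kHz, passes unchanged.
31.8 kHz and 145 kHz both map to 24.8 kHz.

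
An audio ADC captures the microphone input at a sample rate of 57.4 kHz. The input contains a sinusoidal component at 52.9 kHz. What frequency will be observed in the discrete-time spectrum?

4.5 kHz

52.9 kHz > fs/2 = 28.7 kHz, folds to fs − 52.9 kHz = 4.5 kHz.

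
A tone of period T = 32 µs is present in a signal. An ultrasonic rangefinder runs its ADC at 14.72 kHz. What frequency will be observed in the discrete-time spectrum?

T = 32 µs → f = 1/T = 31.25 kHz.
31.25 kHz mod fs = 1.81 kHz.
1.81 kHz ≤ fs/2 = 7.36 kHz, appears at 1.81 kHz.

1.81 kHz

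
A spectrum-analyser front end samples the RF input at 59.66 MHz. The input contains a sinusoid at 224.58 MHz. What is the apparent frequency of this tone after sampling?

14.06 MHz

224.58 MHz mod fs = 45.6 MHz.
45.6 MHz > fs/2 = 29.83 MHz, folds to fs − 45.6 MHz = 14.06 MHz.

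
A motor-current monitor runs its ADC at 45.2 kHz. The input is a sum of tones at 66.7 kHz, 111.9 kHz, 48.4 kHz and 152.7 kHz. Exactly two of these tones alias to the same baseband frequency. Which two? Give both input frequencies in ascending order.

66.7 kHz, 111.9 kHz

fs/2 = 22.6 kHz.
66.7 kHz mod fs = 21.5 kHz.
21.5 kHz ≤ fs/2 = 22.6 kHz, appears at 21.5 kHz.
111.9 kHz mod fs = 21.5 kHz.
21.5 kHz ≤ fs/2 = 22.6 kHz, appears at 21.5 kHz.
48.4 kHz mod fs = 3.2 kHz.
3.2 kHz ≤ fs/2 = 22.6 kHz, appears at 3.2 kHz.
152.7 kHz mod fs = 17.1 kHz.
17.1 kHz ≤ fs/2 = 22.6 kHz, appears at 17.1 kHz.
66.7 kHz and 111.9 kHz both map to 21.5 kHz.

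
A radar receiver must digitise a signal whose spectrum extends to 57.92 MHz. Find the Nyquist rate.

Nyquist rate = 2 × 57.92 MHz = 115.84 MHz.

115.84 MHz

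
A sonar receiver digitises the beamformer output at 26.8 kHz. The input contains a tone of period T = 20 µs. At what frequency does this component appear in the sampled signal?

T = 20 µs → f = 1/T = 50 kHz.
50 kHz mod fs = 23.2 kHz.
23.2 kHz > fs/2 = 13.4 kHz, folds to fs − 23.2 kHz = 3.6 kHz.

3.6 kHz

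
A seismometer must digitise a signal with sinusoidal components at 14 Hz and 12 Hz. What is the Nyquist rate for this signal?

Highest-frequency component: 14 Hz.
Nyquist rate = 2 × 14 Hz = 28 Hz.

28 Hz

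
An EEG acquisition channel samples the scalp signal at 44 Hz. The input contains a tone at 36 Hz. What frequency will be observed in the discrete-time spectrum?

36 Hz > fs/2 = 22 Hz, folds to fs − 36 Hz = 8 Hz.

8 Hz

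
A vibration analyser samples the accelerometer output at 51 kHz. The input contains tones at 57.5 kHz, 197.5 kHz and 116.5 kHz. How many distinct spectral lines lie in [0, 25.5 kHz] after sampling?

fs/2 = 25.5 kHz.
57.5 kHz mod fs = 6.5 kHz.
6.5 kHz ≤ fs/2 = 25.5 kHz, appears at 6.5 kHz.
197.5 kHz mod fs = 44.5 kHz.
44.5 kHz > fs/2 = 25.5 kHz, folds to fs − 44.5 kHz = 6.5 kHz.
116.5 kHz mod fs = 14.5 kHz.
14.5 kHz ≤ fs/2 = 25.5 kHz, appears at 14.5 kHz.
Distinct values: {6.5 kHz, 14.5 kHz} → 2.

2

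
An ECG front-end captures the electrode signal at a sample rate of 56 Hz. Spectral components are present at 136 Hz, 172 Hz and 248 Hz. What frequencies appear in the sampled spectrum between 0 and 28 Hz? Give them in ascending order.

4 Hz, 24 Hz

fs/2 = 28 Hz.
136 Hz mod fs = 24 Hz.
24 Hz ≤ fs/2 = 28 Hz, appears at 24 Hz.
172 Hz mod fs = 4 Hz.
4 Hz ≤ fs/2 = 28 Hz, appears at 4 Hz.
248 Hz mod fs = 24 Hz.
24 Hz ≤ fs/2 = 28 Hz, appears at 24 Hz.
Distinct values: {4 Hz, 24 Hz}.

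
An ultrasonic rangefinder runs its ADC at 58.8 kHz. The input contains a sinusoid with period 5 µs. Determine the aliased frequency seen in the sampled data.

23.6 kHz

T = 5 µs → f = 1/T = 200 kHz.
200 kHz mod fs = 23.6 kHz.
23.6 kHz ≤ fs/2 = 29.4 kHz, appears at 23.6 kHz.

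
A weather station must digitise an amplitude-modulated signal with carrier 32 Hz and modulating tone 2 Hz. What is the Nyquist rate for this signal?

68 Hz

AM sidebands sit at fc ± fm = 30 Hz and 34 Hz.
Highest-frequency component: 34 Hz.
Nyquist rate = 2 × 34 Hz = 68 Hz.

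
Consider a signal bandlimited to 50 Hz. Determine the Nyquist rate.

Nyquist rate = 2 × 50 Hz = 100 Hz.

100 Hz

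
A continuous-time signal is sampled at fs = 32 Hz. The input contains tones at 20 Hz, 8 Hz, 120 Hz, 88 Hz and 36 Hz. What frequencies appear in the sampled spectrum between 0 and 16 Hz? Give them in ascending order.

fs/2 = 16 Hz.
20 Hz > fs/2 = 16 Hz, folds to fs − 20 Hz = 12 Hz.
8 Hz ≤ fs/2 = 16 Hz, passes unchanged.
120 Hz mod fs = 24 Hz.
24 Hz > fs/2 = 16 Hz, folds to fs − 24 Hz = 8 Hz.
88 Hz mod fs = 24 Hz.
24 Hz > fs/2 = 16 Hz, folds to fs − 24 Hz = 8 Hz.
36 Hz mod fs = 4 Hz.
4 Hz ≤ fs/2 = 16 Hz, appears at 4 Hz.
Distinct values: {4 Hz, 8 Hz, 12 Hz}.

4 Hz, 8 Hz, 12 Hz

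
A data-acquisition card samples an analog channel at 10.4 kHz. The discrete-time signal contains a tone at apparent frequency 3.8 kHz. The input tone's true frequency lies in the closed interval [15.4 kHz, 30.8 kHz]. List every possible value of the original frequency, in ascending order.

Frequencies that alias to 3.8 kHz are k·fs ± 3.8 kHz for integer k ≥ 0.
k=0: 3.8 kHz.
k=1: 6.6 kHz, 14.2 kHz.
k=2: 17 kHz, 24.6 kHz.
k=3: 27.4 kHz, 35 kHz.
k=4: 37.8 kHz, 45.4 kHz.
Within [15.4 kHz, 30.8 kHz]: 17 kHz, 24.6 kHz, 27.4 kHz.

17 kHz, 24.6 kHz, 27.4 kHz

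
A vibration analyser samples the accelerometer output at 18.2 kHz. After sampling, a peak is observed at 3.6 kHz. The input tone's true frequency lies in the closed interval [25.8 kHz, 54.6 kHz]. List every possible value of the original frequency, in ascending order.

32.8 kHz, 40 kHz, 51 kHz

Frequencies that alias to 3.6 kHz are k·fs ± 3.6 kHz for integer k ≥ 0.
k=0: 3.6 kHz.
k=1: 14.6 kHz, 21.8 kHz.
k=2: 32.8 kHz, 40 kHz.
k=3: 51 kHz, 58.2 kHz.
k=4: 69.2 kHz, 76.4 kHz.
Within [25.8 kHz, 54.6 kHz]: 32.8 kHz, 40 kHz, 51 kHz.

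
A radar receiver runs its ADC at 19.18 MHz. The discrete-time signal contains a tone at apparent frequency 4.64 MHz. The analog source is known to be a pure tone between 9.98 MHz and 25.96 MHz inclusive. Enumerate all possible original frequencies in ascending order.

Frequencies that alias to 4.64 MHz are k·fs ± 4.64 MHz for integer k ≥ 0.
k=0: 4.64 MHz.
k=1: 14.54 MHz, 23.82 MHz.
k=2: 33.72 MHz, 43 MHz.
Within [9.98 MHz, 25.96 MHz]: 14.54 MHz, 23.82 MHz.

14.54 MHz, 23.82 MHz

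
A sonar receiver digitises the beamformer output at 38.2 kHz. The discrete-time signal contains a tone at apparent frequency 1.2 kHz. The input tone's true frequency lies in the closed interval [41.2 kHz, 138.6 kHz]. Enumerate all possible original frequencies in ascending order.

75.2 kHz, 77.6 kHz, 113.4 kHz, 115.8 kHz

Frequencies that alias to 1.2 kHz are k·fs ± 1.2 kHz for integer k ≥ 0.
k=0: 1.2 kHz.
k=1: 37 kHz, 39.4 kHz.
k=2: 75.2 kHz, 77.6 kHz.
k=3: 113.4 kHz, 115.8 kHz.
k=4: 151.6 kHz, 154 kHz.
Within [41.2 kHz, 138.6 kHz]: 75.2 kHz, 77.6 kHz, 113.4 kHz, 115.8 kHz.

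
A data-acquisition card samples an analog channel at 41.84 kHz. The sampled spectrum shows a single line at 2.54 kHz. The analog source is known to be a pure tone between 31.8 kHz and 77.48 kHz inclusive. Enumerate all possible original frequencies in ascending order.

39.3 kHz, 44.38 kHz

Frequencies that alias to 2.54 kHz are k·fs ± 2.54 kHz for integer k ≥ 0.
k=0: 2.54 kHz.
k=1: 39.3 kHz, 44.38 kHz.
k=2: 81.14 kHz, 86.22 kHz.
Within [31.8 kHz, 77.48 kHz]: 39.3 kHz, 44.38 kHz.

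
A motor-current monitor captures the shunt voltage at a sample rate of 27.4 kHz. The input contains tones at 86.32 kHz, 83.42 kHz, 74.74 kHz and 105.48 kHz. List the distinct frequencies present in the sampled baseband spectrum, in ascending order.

fs/2 = 13.7 kHz.
86.32 kHz mod fs = 4.12 kHz.
4.12 kHz ≤ fs/2 = 13.7 kHz, appears at 4.12 kHz.
83.42 kHz mod fs = 1.22 kHz.
1.22 kHz ≤ fs/2 = 13.7 kHz, appears at 1.22 kHz.
74.74 kHz mod fs = 19.94 kHz.
19.94 kHz > fs/2 = 13.7 kHz, folds to fs − 19.94 kHz = 7.46 kHz.
105.48 kHz mod fs = 23.28 kHz.
23.28 kHz > fs/2 = 13.7 kHz, folds to fs − 23.28 kHz = 4.12 kHz.
Distinct values: {1.22 kHz, 4.12 kHz, 7.46 kHz}.

1.22 kHz, 4.12 kHz, 7.46 kHz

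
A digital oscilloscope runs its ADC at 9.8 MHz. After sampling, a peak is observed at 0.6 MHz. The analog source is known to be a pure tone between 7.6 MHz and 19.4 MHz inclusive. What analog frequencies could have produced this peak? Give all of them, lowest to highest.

Frequencies that alias to 0.6 MHz are k·fs ± 0.6 MHz for integer k ≥ 0.
k=0: 0.6 MHz.
k=1: 9.2 MHz, 10.4 MHz.
k=2: 19 MHz, 20.2 MHz.
k=3: 28.8 MHz, 30 MHz.
Within [7.6 MHz, 19.4 MHz]: 9.2 MHz, 10.4 MHz, 19 MHz.

9.2 MHz, 10.4 MHz, 19 MHz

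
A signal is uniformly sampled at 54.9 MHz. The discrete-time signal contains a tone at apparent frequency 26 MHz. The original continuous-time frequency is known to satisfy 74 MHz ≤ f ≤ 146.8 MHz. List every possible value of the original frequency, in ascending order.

80.9 MHz, 83.8 MHz, 135.8 MHz, 138.7 MHz

Frequencies that alias to 26 MHz are k·fs ± 26 MHz for integer k ≥ 0.
k=0: 26 MHz.
k=1: 28.9 MHz, 80.9 MHz.
k=2: 83.8 MHz, 135.8 MHz.
k=3: 138.7 MHz, 190.7 MHz.
k=4: 193.6 MHz, 245.6 MHz.
Within [74 MHz, 146.8 MHz]: 80.9 MHz, 83.8 MHz, 135.8 MHz, 138.7 MHz.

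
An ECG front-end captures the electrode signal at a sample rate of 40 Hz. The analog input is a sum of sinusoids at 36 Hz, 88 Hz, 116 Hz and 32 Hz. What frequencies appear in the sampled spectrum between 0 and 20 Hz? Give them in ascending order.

fs/2 = 20 Hz.
36 Hz > fs/2 = 20 Hz, folds to fs − 36 Hz = 4 Hz.
88 Hz mod fs = 8 Hz.
8 Hz ≤ fs/2 = 20 Hz, appears at 8 Hz.
116 Hz mod fs = 36 Hz.
36 Hz > fs/2 = 20 Hz, folds to fs − 36 Hz = 4 Hz.
32 Hz > fs/2 = 20 Hz, folds to fs − 32 Hz = 8 Hz.
Distinct values: {4 Hz, 8 Hz}.

4 Hz, 8 Hz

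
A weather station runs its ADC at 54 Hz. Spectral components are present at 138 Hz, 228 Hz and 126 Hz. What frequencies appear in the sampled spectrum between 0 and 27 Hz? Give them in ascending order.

12 Hz, 18 Hz, 24 Hz

fs/2 = 27 Hz.
138 Hz mod fs = 30 Hz.
30 Hz > fs/2 = 27 Hz, folds to fs − 30 Hz = 24 Hz.
228 Hz mod fs = 12 Hz.
12 Hz ≤ fs/2 = 27 Hz, appears at 12 Hz.
126 Hz mod fs = 18 Hz.
18 Hz ≤ fs/2 = 27 Hz, appears at 18 Hz.
Distinct values: {12 Hz, 18 Hz, 24 Hz}.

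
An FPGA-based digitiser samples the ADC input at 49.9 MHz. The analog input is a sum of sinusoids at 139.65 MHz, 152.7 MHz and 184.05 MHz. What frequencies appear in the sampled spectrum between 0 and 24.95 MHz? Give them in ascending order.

3 MHz, 10.05 MHz, 15.55 MHz

fs/2 = 24.95 MHz.
139.65 MHz mod fs = 39.85 MHz.
39.85 MHz > fs/2 = 24.95 MHz, folds to fs − 39.85 MHz = 10.05 MHz.
152.7 MHz mod fs = 3 MHz.
3 MHz ≤ fs/2 = 24.95 MHz, appears at 3 MHz.
184.05 MHz mod fs = 34.35 MHz.
34.35 MHz > fs/2 = 24.95 MHz, folds to fs − 34.35 MHz = 15.55 MHz.
Distinct values: {3 MHz, 10.05 MHz, 15.55 MHz}.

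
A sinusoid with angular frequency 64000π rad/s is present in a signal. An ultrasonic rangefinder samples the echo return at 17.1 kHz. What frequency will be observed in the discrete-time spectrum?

ω = 64000π rad/s → f = ω/(2π) = 32000 Hz = 32 kHz.
32 kHz mod fs = 14.9 kHz.
14.9 kHz > fs/2 = 8.55 kHz, folds to fs − 14.9 kHz = 2.2 kHz.

2.2 kHz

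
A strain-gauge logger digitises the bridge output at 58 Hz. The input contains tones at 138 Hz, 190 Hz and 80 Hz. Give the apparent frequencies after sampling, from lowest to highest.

fs/2 = 29 Hz.
138 Hz mod fs = 22 Hz.
22 Hz ≤ fs/2 = 29 Hz, appears at 22 Hz.
190 Hz mod fs = 16 Hz.
16 Hz ≤ fs/2 = 29 Hz, appears at 16 Hz.
80 Hz mod fs = 22 Hz.
22 Hz ≤ fs/2 = 29 Hz, appears at 22 Hz.
Distinct values: {16 Hz, 22 Hz}.

16 Hz, 22 Hz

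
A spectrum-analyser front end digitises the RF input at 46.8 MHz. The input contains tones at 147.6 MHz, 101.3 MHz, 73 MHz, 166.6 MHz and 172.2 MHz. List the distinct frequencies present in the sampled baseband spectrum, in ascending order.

fs/2 = 23.4 MHz.
147.6 MHz mod fs = 7.2 MHz.
7.2 MHz ≤ fs/2 = 23.4 MHz, appears at 7.2 MHz.
101.3 MHz mod fs = 7.7 MHz.
7.7 MHz ≤ fs/2 = 23.4 MHz, appears at 7.7 MHz.
73 MHz mod fs = 26.2 MHz.
26.2 MHz > fs/2 = 23.4 MHz, folds to fs − 26.2 MHz = 20.6 MHz.
166.6 MHz mod fs = 26.2 MHz.
26.2 MHz > fs/2 = 23.4 MHz, folds to fs − 26.2 MHz = 20.6 MHz.
172.2 MHz mod fs = 31.8 MHz.
31.8 MHz > fs/2 = 23.4 MHz, folds to fs − 31.8 MHz = 15 MHz.
Distinct values: {7.2 MHz, 7.7 MHz, 15 MHz, 20.6 MHz}.

7.2 MHz, 7.7 MHz, 15 MHz, 20.6 MHz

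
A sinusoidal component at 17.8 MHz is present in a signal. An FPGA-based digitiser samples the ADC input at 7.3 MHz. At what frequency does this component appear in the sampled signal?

3.2 MHz

17.8 MHz mod fs = 3.2 MHz.
3.2 MHz ≤ fs/2 = 3.65 MHz, appears at 3.2 MHz.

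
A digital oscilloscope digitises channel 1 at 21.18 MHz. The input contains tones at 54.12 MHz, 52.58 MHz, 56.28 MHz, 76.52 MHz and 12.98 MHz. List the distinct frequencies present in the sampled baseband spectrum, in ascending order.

fs/2 = 10.59 MHz.
54.12 MHz mod fs = 11.76 MHz.
11.76 MHz > fs/2 = 10.59 MHz, folds to fs − 11.76 MHz = 9.42 MHz.
52.58 MHz mod fs = 10.22 MHz.
10.22 MHz ≤ fs/2 = 10.59 MHz, appears at 10.22 MHz.
56.28 MHz mod fs = 13.92 MHz.
13.92 MHz > fs/2 = 10.59 MHz, folds to fs − 13.92 MHz = 7.26 MHz.
76.52 MHz mod fs = 12.98 MHz.
12.98 MHz > fs/2 = 10.59 MHz, folds to fs − 12.98 MHz = 8.2 MHz.
12.98 MHz > fs/2 = 10.59 MHz, folds to fs − 12.98 MHz = 8.2 MHz.
Distinct values: {7.26 MHz, 8.2 MHz, 9.42 MHz, 10.22 MHz}.

7.26 MHz, 8.2 MHz, 9.42 MHz, 10.22 MHz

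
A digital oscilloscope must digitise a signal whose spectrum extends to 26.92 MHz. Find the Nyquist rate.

Nyquist rate = 2 × 26.92 MHz = 53.84 MHz.

53.84 MHz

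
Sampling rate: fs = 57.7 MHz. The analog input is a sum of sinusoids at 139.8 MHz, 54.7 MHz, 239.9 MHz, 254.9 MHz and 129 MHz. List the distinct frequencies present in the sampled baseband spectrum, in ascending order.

fs/2 = 28.85 MHz.
139.8 MHz mod fs = 24.4 MHz.
24.4 MHz ≤ fs/2 = 28.85 MHz, appears at 24.4 MHz.
54.7 MHz > fs/2 = 28.85 MHz, folds to fs − 54.7 MHz = 3 MHz.
239.9 MHz mod fs = 9.1 MHz.
9.1 MHz ≤ fs/2 = 28.85 MHz, appears at 9.1 MHz.
254.9 MHz mod fs = 24.1 MHz.
24.1 MHz ≤ fs/2 = 28.85 MHz, appears at 24.1 MHz.
129 MHz mod fs = 13.6 MHz.
13.6 MHz ≤ fs/2 = 28.85 MHz, appears at 13.6 MHz.
Distinct values: {3 MHz, 9.1 MHz, 13.6 MHz, 24.1 MHz, 24.4 MHz}.

3 MHz, 9.1 MHz, 13.6 MHz, 24.1 MHz, 24.4 MHz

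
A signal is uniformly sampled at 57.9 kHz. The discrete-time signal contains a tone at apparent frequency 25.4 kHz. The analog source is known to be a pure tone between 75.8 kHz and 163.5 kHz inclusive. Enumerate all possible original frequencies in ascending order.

83.3 kHz, 90.4 kHz, 141.2 kHz, 148.3 kHz

Frequencies that alias to 25.4 kHz are k·fs ± 25.4 kHz for integer k ≥ 0.
k=0: 25.4 kHz.
k=1: 32.5 kHz, 83.3 kHz.
k=2: 90.4 kHz, 141.2 kHz.
k=3: 148.3 kHz, 199.1 kHz.
k=4: 206.2 kHz, 257 kHz.
Within [75.8 kHz, 163.5 kHz]: 83.3 kHz, 90.4 kHz, 141.2 kHz, 148.3 kHz.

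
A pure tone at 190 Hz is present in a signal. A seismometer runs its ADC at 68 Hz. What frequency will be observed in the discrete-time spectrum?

190 Hz mod fs = 54 Hz.
54 Hz > fs/2 = 34 Hz, folds to fs − 54 Hz = 14 Hz.

14 Hz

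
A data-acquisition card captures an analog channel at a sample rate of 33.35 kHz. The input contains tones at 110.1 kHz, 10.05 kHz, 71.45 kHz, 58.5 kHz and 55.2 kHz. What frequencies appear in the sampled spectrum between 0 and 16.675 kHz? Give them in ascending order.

fs/2 = 16.675 kHz.
110.1 kHz mod fs = 10.05 kHz.
10.05 kHz ≤ fs/2 = 16.675 kHz, appears at 10.05 kHz.
10.05 kHz ≤ fs/2 = 16.675 kHz, passes unchanged.
71.45 kHz mod fs = 4.75 kHz.
4.75 kHz ≤ fs/2 = 16.675 kHz, appears at 4.75 kHz.
58.5 kHz mod fs = 25.15 kHz.
25.15 kHz > fs/2 = 16.675 kHz, folds to fs − 25.15 kHz = 8.2 kHz.
55.2 kHz mod fs = 21.85 kHz.
21.85 kHz > fs/2 = 16.675 kHz, folds to fs − 21.85 kHz = 11.5 kHz.
Distinct values: {4.75 kHz, 8.2 kHz, 10.05 kHz, 11.5 kHz}.

4.75 kHz, 8.2 kHz, 10.05 kHz, 11.5 kHz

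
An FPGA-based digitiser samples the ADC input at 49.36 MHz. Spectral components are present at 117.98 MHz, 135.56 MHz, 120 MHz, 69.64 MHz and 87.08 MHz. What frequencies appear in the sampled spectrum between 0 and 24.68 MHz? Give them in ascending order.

fs/2 = 24.68 MHz.
117.98 MHz mod fs = 19.26 MHz.
19.26 MHz ≤ fs/2 = 24.68 MHz, appears at 19.26 MHz.
135.56 MHz mod fs = 36.84 MHz.
36.84 MHz > fs/2 = 24.68 MHz, folds to fs − 36.84 MHz = 12.52 MHz.
120 MHz mod fs = 21.28 MHz.
21.28 MHz ≤ fs/2 = 24.68 MHz, appears at 21.28 MHz.
69.64 MHz mod fs = 20.28 MHz.
20.28 MHz ≤ fs/2 = 24.68 MHz, appears at 20.28 MHz.
87.08 MHz mod fs = 37.72 MHz.
37.72 MHz > fs/2 = 24.68 MHz, folds to fs − 37.72 MHz = 11.64 MHz.
Distinct values: {11.64 MHz, 12.52 MHz, 19.26 MHz, 20.28 MHz, 21.28 MHz}.

11.64 MHz, 12.52 MHz, 19.26 MHz, 20.28 MHz, 21.28 MHz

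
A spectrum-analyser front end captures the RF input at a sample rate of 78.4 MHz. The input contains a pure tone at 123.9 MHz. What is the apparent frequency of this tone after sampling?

32.9 MHz

123.9 MHz mod fs = 45.5 MHz.
45.5 MHz > fs/2 = 39.2 MHz, folds to fs − 45.5 MHz = 32.9 MHz.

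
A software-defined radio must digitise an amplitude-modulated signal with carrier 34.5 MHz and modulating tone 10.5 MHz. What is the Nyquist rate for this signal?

AM sidebands sit at fc ± fm = 24 MHz and 45 MHz.
Highest-frequency component: 45 MHz.
Nyquist rate = 2 × 45 MHz = 90 MHz.

90 MHz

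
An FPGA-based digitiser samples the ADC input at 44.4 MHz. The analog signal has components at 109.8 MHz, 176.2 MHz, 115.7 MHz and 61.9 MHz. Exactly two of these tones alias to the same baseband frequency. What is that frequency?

fs/2 = 22.2 MHz.
109.8 MHz mod fs = 21 MHz.
21 MHz ≤ fs/2 = 22.2 MHz, appears at 21 MHz.
176.2 MHz mod fs = 43 MHz.
43 MHz > fs/2 = 22.2 MHz, folds to fs − 43 MHz = 1.4 MHz.
115.7 MHz mod fs = 26.9 MHz.
26.9 MHz > fs/2 = 22.2 MHz, folds to fs − 26.9 MHz = 17.5 MHz.
61.9 MHz mod fs = 17.5 MHz.
17.5 MHz ≤ fs/2 = 22.2 MHz, appears at 17.5 MHz.
61.9 MHz and 115.7 MHz both map to 17.5 MHz.

17.5 MHz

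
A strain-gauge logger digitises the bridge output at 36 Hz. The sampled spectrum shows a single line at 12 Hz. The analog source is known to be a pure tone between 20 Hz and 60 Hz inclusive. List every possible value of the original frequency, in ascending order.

24 Hz, 48 Hz, 60 Hz

Frequencies that alias to 12 Hz are k·fs ± 12 Hz for integer k ≥ 0.
k=0: 12 Hz.
k=1: 24 Hz, 48 Hz.
k=2: 60 Hz, 84 Hz.
k=3: 96 Hz, 120 Hz.
Within [20 Hz, 60 Hz]: 24 Hz, 48 Hz, 60 Hz.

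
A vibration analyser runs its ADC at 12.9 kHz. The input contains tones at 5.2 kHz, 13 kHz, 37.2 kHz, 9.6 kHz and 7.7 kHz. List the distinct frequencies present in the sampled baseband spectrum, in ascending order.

fs/2 = 6.45 kHz.
5.2 kHz ≤ fs/2 = 6.45 kHz, passes unchanged.
13 kHz mod fs = 0.1 kHz.
0.1 kHz ≤ fs/2 = 6.45 kHz, appears at 0.1 kHz.
37.2 kHz mod fs = 11.4 kHz.
11.4 kHz > fs/2 = 6.45 kHz, folds to fs − 11.4 kHz = 1.5 kHz.
9.6 kHz > fs/2 = 6.45 kHz, folds to fs − 9.6 kHz = 3.3 kHz.
7.7 kHz > fs/2 = 6.45 kHz, folds to fs − 7.7 kHz = 5.2 kHz.
Distinct values: {0.1 kHz, 1.5 kHz, 3.3 kHz, 5.2 kHz}.

0.1 kHz, 1.5 kHz, 3.3 kHz, 5.2 kHz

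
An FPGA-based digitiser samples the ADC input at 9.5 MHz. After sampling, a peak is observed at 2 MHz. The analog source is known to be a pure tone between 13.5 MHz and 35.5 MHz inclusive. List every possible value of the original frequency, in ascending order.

17 MHz, 21 MHz, 26.5 MHz, 30.5 MHz

Frequencies that alias to 2 MHz are k·fs ± 2 MHz for integer k ≥ 0.
k=0: 2 MHz.
k=1: 7.5 MHz, 11.5 MHz.
k=2: 17 MHz, 21 MHz.
k=3: 26.5 MHz, 30.5 MHz.
k=4: 36 MHz, 40 MHz.
Within [13.5 MHz, 35.5 MHz]: 17 MHz, 21 MHz, 26.5 MHz, 30.5 MHz.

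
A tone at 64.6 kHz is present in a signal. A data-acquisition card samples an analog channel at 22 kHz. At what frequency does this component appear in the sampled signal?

64.6 kHz mod fs = 20.6 kHz.
20.6 kHz > fs/2 = 11 kHz, folds to fs − 20.6 kHz = 1.4 kHz.

1.4 kHz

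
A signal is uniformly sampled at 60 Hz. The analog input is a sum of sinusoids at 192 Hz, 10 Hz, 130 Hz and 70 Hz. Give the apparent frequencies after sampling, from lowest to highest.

10 Hz, 12 Hz

fs/2 = 30 Hz.
192 Hz mod fs = 12 Hz.
12 Hz ≤ fs/2 = 30 Hz, appears at 12 Hz.
10 Hz ≤ fs/2 = 30 Hz, passes unchanged.
130 Hz mod fs = 10 Hz.
10 Hz ≤ fs/2 = 30 Hz, appears at 10 Hz.
70 Hz mod fs = 10 Hz.
10 Hz ≤ fs/2 = 30 Hz, appears at 10 Hz.
Distinct values: {10 Hz, 12 Hz}.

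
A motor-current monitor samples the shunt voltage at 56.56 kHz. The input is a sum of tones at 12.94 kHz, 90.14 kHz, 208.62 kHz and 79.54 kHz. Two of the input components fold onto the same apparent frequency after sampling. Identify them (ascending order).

79.54 kHz, 90.14 kHz

fs/2 = 28.28 kHz.
12.94 kHz ≤ fs/2 = 28.28 kHz, passes unchanged.
90.14 kHz mod fs = 33.58 kHz.
33.58 kHz > fs/2 = 28.28 kHz, folds to fs − 33.58 kHz = 22.98 kHz.
208.62 kHz mod fs = 38.94 kHz.
38.94 kHz > fs/2 = 28.28 kHz, folds to fs − 38.94 kHz = 17.62 kHz.
79.54 kHz mod fs = 22.98 kHz.
22.98 kHz ≤ fs/2 = 28.28 kHz, appears at 22.98 kHz.
79.54 kHz and 90.14 kHz both map to 22.98 kHz.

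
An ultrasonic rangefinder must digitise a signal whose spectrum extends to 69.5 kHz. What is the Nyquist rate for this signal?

Nyquist rate = 2 × 69.5 kHz = 139 kHz.

139 kHz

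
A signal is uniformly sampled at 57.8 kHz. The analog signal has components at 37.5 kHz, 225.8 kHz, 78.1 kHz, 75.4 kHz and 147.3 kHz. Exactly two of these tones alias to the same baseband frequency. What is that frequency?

20.3 kHz

fs/2 = 28.9 kHz.
37.5 kHz > fs/2 = 28.9 kHz, folds to fs − 37.5 kHz = 20.3 kHz.
225.8 kHz mod fs = 52.4 kHz.
52.4 kHz > fs/2 = 28.9 kHz, folds to fs − 52.4 kHz = 5.4 kHz.
78.1 kHz mod fs = 20.3 kHz.
20.3 kHz ≤ fs/2 = 28.9 kHz, appears at 20.3 kHz.
75.4 kHz mod fs = 17.6 kHz.
17.6 kHz ≤ fs/2 = 28.9 kHz, appears at 17.6 kHz.
147.3 kHz mod fs = 31.7 kHz.
31.7 kHz > fs/2 = 28.9 kHz, folds to fs − 31.7 kHz = 26.1 kHz.
37.5 kHz and 78.1 kHz both map to 20.3 kHz.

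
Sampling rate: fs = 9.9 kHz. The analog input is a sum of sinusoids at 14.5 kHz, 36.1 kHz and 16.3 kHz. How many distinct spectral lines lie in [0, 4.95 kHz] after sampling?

2

fs/2 = 4.95 kHz.
14.5 kHz mod fs = 4.6 kHz.
4.6 kHz ≤ fs/2 = 4.95 kHz, appears at 4.6 kHz.
36.1 kHz mod fs = 6.4 kHz.
6.4 kHz > fs/2 = 4.95 kHz, folds to fs − 6.4 kHz = 3.5 kHz.
16.3 kHz mod fs = 6.4 kHz.
6.4 kHz > fs/2 = 4.95 kHz, folds to fs − 6.4 kHz = 3.5 kHz.
Distinct values: {3.5 kHz, 4.6 kHz} → 2.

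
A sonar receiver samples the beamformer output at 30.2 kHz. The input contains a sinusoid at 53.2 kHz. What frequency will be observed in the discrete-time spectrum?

7.2 kHz

53.2 kHz mod fs = 23 kHz.
23 kHz > fs/2 = 15.1 kHz, folds to fs − 23 kHz = 7.2 kHz.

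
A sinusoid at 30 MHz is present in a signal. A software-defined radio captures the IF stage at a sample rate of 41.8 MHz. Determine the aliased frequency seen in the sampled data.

30 MHz > fs/2 = 20.9 MHz, folds to fs − 30 MHz = 11.8 MHz.

11.8 MHz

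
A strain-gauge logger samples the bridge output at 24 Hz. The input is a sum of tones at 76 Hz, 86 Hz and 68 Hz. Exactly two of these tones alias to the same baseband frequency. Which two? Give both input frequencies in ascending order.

fs/2 = 12 Hz.
76 Hz mod fs = 4 Hz.
4 Hz ≤ fs/2 = 12 Hz, appears at 4 Hz.
86 Hz mod fs = 14 Hz.
14 Hz > fs/2 = 12 Hz, folds to fs − 14 Hz = 10 Hz.
68 Hz mod fs = 20 Hz.
20 Hz > fs/2 = 12 Hz, folds to fs − 20 Hz = 4 Hz.
68 Hz and 76 Hz both map to 4 Hz.

68 Hz, 76 Hz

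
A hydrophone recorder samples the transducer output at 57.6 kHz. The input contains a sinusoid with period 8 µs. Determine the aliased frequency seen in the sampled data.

T = 8 µs → f = 1/T = 125 kHz.
125 kHz mod fs = 9.8 kHz.
9.8 kHz ≤ fs/2 = 28.8 kHz, appears at 9.8 kHz.

9.8 kHz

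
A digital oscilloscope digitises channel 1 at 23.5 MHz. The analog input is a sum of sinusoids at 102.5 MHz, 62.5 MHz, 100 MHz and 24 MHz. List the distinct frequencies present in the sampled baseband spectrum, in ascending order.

fs/2 = 11.75 MHz.
102.5 MHz mod fs = 8.5 MHz.
8.5 MHz ≤ fs/2 = 11.75 MHz, appears at 8.5 MHz.
62.5 MHz mod fs = 15.5 MHz.
15.5 MHz > fs/2 = 11.75 MHz, folds to fs − 15.5 MHz = 8 MHz.
100 MHz mod fs = 6 MHz.
6 MHz ≤ fs/2 = 11.75 MHz, appears at 6 MHz.
24 MHz mod fs = 0.5 MHz.
0.5 MHz ≤ fs/2 = 11.75 MHz, appears at 0.5 MHz.
Distinct values: {0.5 MHz, 6 MHz, 8 MHz, 8.5 MHz}.

0.5 MHz, 6 MHz, 8 MHz, 8.5 MHz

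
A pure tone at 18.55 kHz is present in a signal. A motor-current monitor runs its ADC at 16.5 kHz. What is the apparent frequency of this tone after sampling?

2.05 kHz

18.55 kHz mod fs = 2.05 kHz.
2.05 kHz ≤ fs/2 = 8.25 kHz, appears at 2.05 kHz.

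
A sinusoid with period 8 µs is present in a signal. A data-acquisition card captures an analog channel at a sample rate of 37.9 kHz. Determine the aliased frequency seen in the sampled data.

11.3 kHz

T = 8 µs → f = 1/T = 125 kHz.
125 kHz mod fs = 11.3 kHz.
11.3 kHz ≤ fs/2 = 18.95 kHz, appears at 11.3 kHz.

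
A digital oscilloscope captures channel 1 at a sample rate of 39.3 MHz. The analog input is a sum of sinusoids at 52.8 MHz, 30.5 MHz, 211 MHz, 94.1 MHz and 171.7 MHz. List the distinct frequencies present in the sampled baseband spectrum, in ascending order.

8.8 MHz, 13.5 MHz, 14.5 MHz, 15.5 MHz

fs/2 = 19.65 MHz.
52.8 MHz mod fs = 13.5 MHz.
13.5 MHz ≤ fs/2 = 19.65 MHz, appears at 13.5 MHz.
30.5 MHz > fs/2 = 19.65 MHz, folds to fs − 30.5 MHz = 8.8 MHz.
211 MHz mod fs = 14.5 MHz.
14.5 MHz ≤ fs/2 = 19.65 MHz, appears at 14.5 MHz.
94.1 MHz mod fs = 15.5 MHz.
15.5 MHz ≤ fs/2 = 19.65 MHz, appears at 15.5 MHz.
171.7 MHz mod fs = 14.5 MHz.
14.5 MHz ≤ fs/2 = 19.65 MHz, appears at 14.5 MHz.
Distinct values: {8.8 MHz, 13.5 MHz, 14.5 MHz, 15.5 MHz}.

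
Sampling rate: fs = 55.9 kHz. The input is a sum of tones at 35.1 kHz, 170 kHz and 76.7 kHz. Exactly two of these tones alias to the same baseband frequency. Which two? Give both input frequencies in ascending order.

fs/2 = 27.95 kHz.
35.1 kHz > fs/2 = 27.95 kHz, folds to fs − 35.1 kHz = 20.8 kHz.
170 kHz mod fs = 2.3 kHz.
2.3 kHz ≤ fs/2 = 27.95 kHz, appears at 2.3 kHz.
76.7 kHz mod fs = 20.8 kHz.
20.8 kHz ≤ fs/2 = 27.95 kHz, appears at 20.8 kHz.
35.1 kHz and 76.7 kHz both map to 20.8 kHz.

35.1 kHz, 76.7 kHz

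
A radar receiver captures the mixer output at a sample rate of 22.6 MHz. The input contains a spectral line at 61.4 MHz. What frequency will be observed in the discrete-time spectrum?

61.4 MHz mod fs = 16.2 MHz.
16.2 MHz > fs/2 = 11.3 MHz, folds to fs − 16.2 MHz = 6.4 MHz.

6.4 MHz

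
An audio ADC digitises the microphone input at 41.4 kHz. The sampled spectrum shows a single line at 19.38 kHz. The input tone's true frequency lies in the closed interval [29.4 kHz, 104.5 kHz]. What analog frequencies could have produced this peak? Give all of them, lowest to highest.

60.78 kHz, 63.42 kHz, 102.18 kHz

Frequencies that alias to 19.38 kHz are k·fs ± 19.38 kHz for integer k ≥ 0.
k=0: 19.38 kHz.
k=1: 22.02 kHz, 60.78 kHz.
k=2: 63.42 kHz, 102.18 kHz.
k=3: 104.82 kHz, 143.58 kHz.
Within [29.4 kHz, 104.5 kHz]: 60.78 kHz, 63.42 kHz, 102.18 kHz.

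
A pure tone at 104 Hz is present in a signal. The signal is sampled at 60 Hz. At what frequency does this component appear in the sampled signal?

16 Hz

104 Hz mod fs = 44 Hz.
44 Hz > fs/2 = 30 Hz, folds to fs − 44 Hz = 16 Hz.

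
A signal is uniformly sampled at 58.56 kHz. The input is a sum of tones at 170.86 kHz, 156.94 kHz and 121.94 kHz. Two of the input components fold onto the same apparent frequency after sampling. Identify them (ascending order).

fs/2 = 29.28 kHz.
170.86 kHz mod fs = 53.74 kHz.
53.74 kHz > fs/2 = 29.28 kHz, folds to fs − 53.74 kHz = 4.82 kHz.
156.94 kHz mod fs = 39.82 kHz.
39.82 kHz > fs/2 = 29.28 kHz, folds to fs − 39.82 kHz = 18.74 kHz.
121.94 kHz mod fs = 4.82 kHz.
4.82 kHz ≤ fs/2 = 29.28 kHz, appears at 4.82 kHz.
121.94 kHz and 170.86 kHz both map to 4.82 kHz.

121.94 kHz, 170.86 kHz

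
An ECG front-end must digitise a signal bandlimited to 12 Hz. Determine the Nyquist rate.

24 Hz

Nyquist rate = 2 × 12 Hz = 24 Hz.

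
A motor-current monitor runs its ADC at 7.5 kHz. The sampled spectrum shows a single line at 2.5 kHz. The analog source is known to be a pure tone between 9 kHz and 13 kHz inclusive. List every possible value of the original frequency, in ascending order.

Frequencies that alias to 2.5 kHz are k·fs ± 2.5 kHz for integer k ≥ 0.
k=0: 2.5 kHz.
k=1: 5 kHz, 10 kHz.
k=2: 12.5 kHz, 17.5 kHz.
k=3: 20 kHz, 25 kHz.
Within [9 kHz, 13 kHz]: 10 kHz, 12.5 kHz.

10 kHz, 12.5 kHz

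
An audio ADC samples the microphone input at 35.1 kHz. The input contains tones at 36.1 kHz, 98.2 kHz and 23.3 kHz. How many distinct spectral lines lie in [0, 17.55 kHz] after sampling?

fs/2 = 17.55 kHz.
36.1 kHz mod fs = 1 kHz.
1 kHz ≤ fs/2 = 17.55 kHz, appears at 1 kHz.
98.2 kHz mod fs = 28 kHz.
28 kHz > fs/2 = 17.55 kHz, folds to fs − 28 kHz = 7.1 kHz.
23.3 kHz > fs/2 = 17.55 kHz, folds to fs − 23.3 kHz = 11.8 kHz.
Distinct values: {1 kHz, 7.1 kHz, 11.8 kHz} → 3.

3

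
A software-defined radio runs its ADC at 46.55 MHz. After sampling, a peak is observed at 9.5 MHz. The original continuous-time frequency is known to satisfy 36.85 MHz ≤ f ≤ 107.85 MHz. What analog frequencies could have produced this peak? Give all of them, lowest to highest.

37.05 MHz, 56.05 MHz, 83.6 MHz, 102.6 MHz

Frequencies that alias to 9.5 MHz are k·fs ± 9.5 MHz for integer k ≥ 0.
k=0: 9.5 MHz.
k=1: 37.05 MHz, 56.05 MHz.
k=2: 83.6 MHz, 102.6 MHz.
k=3: 130.15 MHz, 149.15 MHz.
Within [36.85 MHz, 107.85 MHz]: 37.05 MHz, 56.05 MHz, 83.6 MHz, 102.6 MHz.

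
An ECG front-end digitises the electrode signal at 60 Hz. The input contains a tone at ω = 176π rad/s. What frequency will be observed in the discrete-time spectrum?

ω = 176π rad/s → f = ω/(2π) = 88 Hz.
88 Hz mod fs = 28 Hz.
28 Hz ≤ fs/2 = 30 Hz, appears at 28 Hz.

28 Hz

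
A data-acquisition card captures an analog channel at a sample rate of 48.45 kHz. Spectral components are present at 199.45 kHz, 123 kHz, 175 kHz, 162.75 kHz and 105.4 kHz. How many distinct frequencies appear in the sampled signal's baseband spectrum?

fs/2 = 24.225 kHz.
199.45 kHz mod fs = 5.65 kHz.
5.65 kHz ≤ fs/2 = 24.225 kHz, appears at 5.65 kHz.
123 kHz mod fs = 26.1 kHz.
26.1 kHz > fs/2 = 24.225 kHz, folds to fs − 26.1 kHz = 22.35 kHz.
175 kHz mod fs = 29.65 kHz.
29.65 kHz > fs/2 = 24.225 kHz, folds to fs − 29.65 kHz = 18.8 kHz.
162.75 kHz mod fs = 17.4 kHz.
17.4 kHz ≤ fs/2 = 24.225 kHz, appears at 17.4 kHz.
105.4 kHz mod fs = 8.5 kHz.
8.5 kHz ≤ fs/2 = 24.225 kHz, appears at 8.5 kHz.
Distinct values: {5.65 kHz, 8.5 kHz, 17.4 kHz, 18.8 kHz, 22.35 kHz} → 5.

5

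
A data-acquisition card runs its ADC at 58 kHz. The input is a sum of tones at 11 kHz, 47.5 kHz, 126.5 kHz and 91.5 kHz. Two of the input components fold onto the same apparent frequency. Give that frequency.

10.5 kHz

fs/2 = 29 kHz.
11 kHz ≤ fs/2 = 29 kHz, passes unchanged.
47.5 kHz > fs/2 = 29 kHz, folds to fs − 47.5 kHz = 10.5 kHz.
126.5 kHz mod fs = 10.5 kHz.
10.5 kHz ≤ fs/2 = 29 kHz, appears at 10.5 kHz.
91.5 kHz mod fs = 33.5 kHz.
33.5 kHz > fs/2 = 29 kHz, folds to fs − 33.5 kHz = 24.5 kHz.
47.5 kHz and 126.5 kHz both map to 10.5 kHz.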